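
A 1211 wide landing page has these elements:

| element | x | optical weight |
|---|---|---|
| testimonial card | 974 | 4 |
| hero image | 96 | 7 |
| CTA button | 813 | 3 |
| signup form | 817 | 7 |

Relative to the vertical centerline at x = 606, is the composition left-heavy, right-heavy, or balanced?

Σw = 4 + 7 + 3 + 7 = 21.
Σw·x = 4·974 + 7·96 + 3·813 + 7·817 = 12726, so x̄ = 12726/21 ≈ 606.00.
The centroid 606.00 matches the midline at 606, so the layout is balanced.

balanced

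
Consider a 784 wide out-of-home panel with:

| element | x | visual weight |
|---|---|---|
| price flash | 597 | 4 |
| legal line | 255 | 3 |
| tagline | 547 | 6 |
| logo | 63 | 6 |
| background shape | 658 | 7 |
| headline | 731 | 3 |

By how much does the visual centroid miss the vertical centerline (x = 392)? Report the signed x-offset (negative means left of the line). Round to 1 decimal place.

≈ 77.4

Total weight = 4 + 3 + 6 + 6 + 7 + 3 = 29.
Σw·x = 4·597 + 3·255 + 6·547 + 6·63 + 7·658 + 3·731 = 13612, so x̄ = 13612/29 ≈ 469.38.
Against x = 392, that's 469.38 − 392 = 77.38.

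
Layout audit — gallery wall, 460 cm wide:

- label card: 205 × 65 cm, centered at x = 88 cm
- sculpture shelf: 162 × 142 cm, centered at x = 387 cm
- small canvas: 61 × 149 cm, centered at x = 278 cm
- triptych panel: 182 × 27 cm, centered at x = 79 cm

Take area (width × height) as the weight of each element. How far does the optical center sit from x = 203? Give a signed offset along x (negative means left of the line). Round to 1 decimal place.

Areas → weights: label card 205·65 = 13325, sculpture shelf 162·142 = 23004, small canvas 61·149 = 9089, triptych panel 182·27 = 4914; Σw = 50332.
x: (13325·88 + 23004·387 + 9089·278 + 4914·79) / 50332 = 12990096 / 50332 ≈ 258.09
Offset from x = 203: 258.09 − 203 ≈ 55.09.

≈ 55.1 cm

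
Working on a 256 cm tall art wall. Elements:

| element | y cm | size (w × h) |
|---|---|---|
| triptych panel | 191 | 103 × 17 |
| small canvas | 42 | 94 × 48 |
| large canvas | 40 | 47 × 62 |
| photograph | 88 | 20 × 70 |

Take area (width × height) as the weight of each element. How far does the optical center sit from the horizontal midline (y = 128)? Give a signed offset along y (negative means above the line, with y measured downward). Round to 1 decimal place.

≈ -55.8 cm

Areas → weights: triptych panel 103·17 = 1751, small canvas 94·48 = 4512, large canvas 47·62 = 2914, photograph 20·70 = 1400; Σw = 10577.
y: (1751·191 + 4512·42 + 2914·40 + 1400·88) / 10577 = 763705 / 10577 ≈ 72.20
Difference: 72.20 − 128 ≈ -55.80.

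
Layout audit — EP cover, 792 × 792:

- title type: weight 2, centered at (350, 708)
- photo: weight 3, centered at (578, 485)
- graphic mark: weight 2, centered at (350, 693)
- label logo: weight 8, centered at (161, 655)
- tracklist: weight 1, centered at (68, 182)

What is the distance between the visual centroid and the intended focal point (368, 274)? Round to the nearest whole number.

Σw = 2 + 3 + 2 + 8 + 1 = 16.
Σw·x = 2·350 + 3·578 + 2·350 + 8·161 + 1·68 = 4490, so x̄ = 4490/16 ≈ 280.62.
Σw·y = 2·708 + 3·485 + 2·693 + 8·655 + 1·182 = 9679, so ȳ = 9679/16 ≈ 604.94.
Relative to (368, 274): Δ = (-87.38, 330.94); |Δ| = √(-87.38² + 330.94²) ≈ 342.28.

≈ 342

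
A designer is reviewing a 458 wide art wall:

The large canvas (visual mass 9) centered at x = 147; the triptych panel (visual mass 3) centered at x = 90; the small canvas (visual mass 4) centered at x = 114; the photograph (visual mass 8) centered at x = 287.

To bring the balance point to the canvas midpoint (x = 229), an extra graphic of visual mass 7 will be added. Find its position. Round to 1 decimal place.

After adding the extra graphic, total weight = 9 + 3 + 4 + 8 + 7 = 31.
Along x: (4345 + 7·x) / 31 = 229 (existing moment 9·147 + 3·90 + 4·114 + 8·287 = 4345) ⇒ x = (7099 − 4345) / 7 ≈ 393.43.

x ≈ 393.4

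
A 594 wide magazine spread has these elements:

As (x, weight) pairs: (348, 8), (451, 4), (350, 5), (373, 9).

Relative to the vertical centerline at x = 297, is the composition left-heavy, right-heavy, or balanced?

Σw = 8 + 4 + 5 + 9 = 26.
Σw·x = 8·348 + 4·451 + 5·350 + 9·373 = 9695, so x̄ = 9695/26 ≈ 372.88.
372.9 vs midline 297 → right-heavy.

right-heavy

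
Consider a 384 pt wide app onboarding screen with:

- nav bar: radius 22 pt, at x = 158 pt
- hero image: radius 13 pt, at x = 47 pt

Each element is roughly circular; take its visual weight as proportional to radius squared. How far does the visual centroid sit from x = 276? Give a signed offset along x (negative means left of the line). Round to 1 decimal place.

Weights ∝ r²: nav bar 22² = 484, hero image 13² = 169; Σw = 653.
x-moment: 484·158 + 169·47 = 84415; centroid 84415/653 ≈ 129.27.
Difference: 129.27 − 276 ≈ -146.73.

≈ -146.7 pt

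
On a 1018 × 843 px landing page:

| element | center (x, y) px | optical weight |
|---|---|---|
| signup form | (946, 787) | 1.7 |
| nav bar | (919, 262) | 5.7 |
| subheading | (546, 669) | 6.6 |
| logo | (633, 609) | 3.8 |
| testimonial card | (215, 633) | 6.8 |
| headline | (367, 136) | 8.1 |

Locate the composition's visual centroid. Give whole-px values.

Σw = 1.7 + 5.7 + 6.6 + 3.8 + 6.8 + 8.1 = 32.7.
x: (1.7·946 + 5.7·919 + 6.6·546 + 3.8·633 + 6.8·215 + 8.1·367) / 32.7 = 17290.2 / 32.7 ≈ 528.75
y: (1.7·787 + 5.7·262 + 6.6·669 + 3.8·609 + 6.8·633 + 8.1·136) / 32.7 = 14966.9 / 32.7 ≈ 457.70

(529, 458)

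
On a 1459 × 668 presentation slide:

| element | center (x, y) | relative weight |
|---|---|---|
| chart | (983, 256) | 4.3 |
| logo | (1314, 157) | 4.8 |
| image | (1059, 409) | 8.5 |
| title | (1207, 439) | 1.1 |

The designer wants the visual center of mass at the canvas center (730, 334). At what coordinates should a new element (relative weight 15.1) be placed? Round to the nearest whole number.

New total weight: (4.3 + 4.8 + 8.5 + 1.1) + 15.1 = 33.8.
x: target moment 33.8×730 = 24674.0; current 4.3·983 + 4.8·1314 + 8.5·1059 + 1.1·1207 = 20863.3; the new element supplies 3810.7, so x = 3810.7/15.1 ≈ 252.36.
y: target moment 33.8×334 = 11289.2; current 4.3·256 + 4.8·157 + 8.5·409 + 1.1·439 = 5813.8; the new element supplies 5475.4, so y = 5475.4/15.1 ≈ 362.61.

(252, 363)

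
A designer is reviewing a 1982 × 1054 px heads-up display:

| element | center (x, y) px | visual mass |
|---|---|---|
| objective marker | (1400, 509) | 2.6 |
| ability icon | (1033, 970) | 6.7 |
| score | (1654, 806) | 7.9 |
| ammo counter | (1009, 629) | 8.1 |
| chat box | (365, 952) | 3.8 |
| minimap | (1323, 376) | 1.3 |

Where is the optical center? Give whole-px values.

Weights sum to 2.6 + 6.7 + 7.9 + 8.1 + 3.8 + 1.3 = 30.4.
Σw·x = 34907.5; x̄ = 34907.5/30.4 ≈ 1148.27.
Σw·y = 23391.1; ȳ = 23391.1/30.4 ≈ 769.44.

(1148, 769)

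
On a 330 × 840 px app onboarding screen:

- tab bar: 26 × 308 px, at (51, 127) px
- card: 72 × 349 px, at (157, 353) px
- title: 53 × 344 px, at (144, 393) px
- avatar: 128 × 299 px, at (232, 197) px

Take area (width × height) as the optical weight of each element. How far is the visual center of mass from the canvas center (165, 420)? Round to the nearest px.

Taking area as weight: tab bar 26·308 = 8008, card 72·349 = 25128, title 53·344 = 18232, avatar 128·299 = 38272. Sum 89640.
x: (8008·51 + 25128·157 + 18232·144 + 38272·232) / 89640 = 15858016 / 89640 ≈ 176.91
y: (8008·127 + 25128·353 + 18232·393 + 38272·197) / 89640 = 24591960 / 89640 ≈ 274.34
Relative to (165, 420): Δ = (11.91, -145.66); |Δ| = √(11.91² + -145.66²) ≈ 146.14.

≈ 146 px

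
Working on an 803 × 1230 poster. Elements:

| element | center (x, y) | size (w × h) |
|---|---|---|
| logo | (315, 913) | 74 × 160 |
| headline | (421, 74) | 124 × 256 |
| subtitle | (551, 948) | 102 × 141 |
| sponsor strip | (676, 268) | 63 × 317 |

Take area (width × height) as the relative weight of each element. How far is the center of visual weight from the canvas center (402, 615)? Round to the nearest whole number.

≈ 223

Taking area as weight: logo 74·160 = 11840, headline 124·256 = 31744, subtitle 102·141 = 14382, sponsor strip 63·317 = 19971. Sum 77937.
Σw·x = 11840·315 + 31744·421 + 14382·551 + 19971·676 = 38518702, so x̄ = 38518702/77937 ≈ 494.23.
Σw·y = 11840·913 + 31744·74 + 14382·948 + 19971·268 = 32145340, so ȳ = 32145340/77937 ≈ 412.45.
Relative to (402, 615): Δ = (92.23, -202.55); |Δ| = √(92.23² + -202.55²) ≈ 222.56.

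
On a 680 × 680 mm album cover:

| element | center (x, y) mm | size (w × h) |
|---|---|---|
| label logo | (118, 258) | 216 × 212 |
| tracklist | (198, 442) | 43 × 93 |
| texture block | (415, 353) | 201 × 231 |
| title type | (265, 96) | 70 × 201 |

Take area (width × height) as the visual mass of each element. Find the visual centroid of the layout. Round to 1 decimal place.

Taking area as weight: label logo 216·212 = 45792, tracklist 43·93 = 3999, texture block 201·231 = 46431, title type 70·201 = 14070. Sum 110292.
Σw·x = 45792·118 + 3999·198 + 46431·415 + 14070·265 = 29192673, so x̄ = 29192673/110292 ≈ 264.69.
Σw·y = 45792·258 + 3999·442 + 46431·353 + 14070·96 = 31322757, so ȳ = 31322757/110292 ≈ 284.00.

(264.7, 284.0)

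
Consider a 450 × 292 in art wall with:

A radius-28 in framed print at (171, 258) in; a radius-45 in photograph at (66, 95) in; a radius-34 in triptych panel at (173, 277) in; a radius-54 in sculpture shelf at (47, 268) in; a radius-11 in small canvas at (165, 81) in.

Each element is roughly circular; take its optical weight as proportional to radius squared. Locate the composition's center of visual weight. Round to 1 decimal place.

Weights ∝ r²: framed print 28² = 784, photograph 45² = 2025, triptych panel 34² = 1156, sculpture shelf 54² = 2916, small canvas 11² = 121; Σw = 7002.
x: (784·171 + 2025·66 + 1156·173 + 2916·47 + 121·165) / 7002 = 624719 / 7002 ≈ 89.22
y: (784·258 + 2025·95 + 1156·277 + 2916·268 + 121·81) / 7002 = 1506148 / 7002 ≈ 215.10

(89.2, 215.1)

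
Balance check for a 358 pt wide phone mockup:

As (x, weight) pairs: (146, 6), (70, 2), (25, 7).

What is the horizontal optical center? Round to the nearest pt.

x ≈ 79

Total weight = 6 + 2 + 7 = 15.
x: (6·146 + 2·70 + 7·25) / 15 = 1191 / 15 ≈ 79.40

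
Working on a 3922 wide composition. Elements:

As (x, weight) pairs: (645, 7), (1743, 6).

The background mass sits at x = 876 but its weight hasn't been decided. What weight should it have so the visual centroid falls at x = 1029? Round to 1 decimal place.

Fixed elements: Σw = 7 + 6 = 13, Σw·x = 7·645 + 6·1743 = 14973.
Set Σw·x/Σw = 1029: (14973 + 876w) = 1029·(13 + w).
So w = (1029·13 − 14973)/(876 − 1029) = -1596/-153 ≈ 10.43.

w ≈ 10.4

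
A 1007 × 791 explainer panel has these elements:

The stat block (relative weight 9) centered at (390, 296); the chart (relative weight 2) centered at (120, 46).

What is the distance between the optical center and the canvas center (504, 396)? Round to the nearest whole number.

Total weight = 9 + 2 = 11.
Σw·x = 9·390 + 2·120 = 3750, so x̄ = 3750/11 ≈ 340.91.
Σw·y = 9·296 + 2·46 = 2756, so ȳ = 2756/11 ≈ 250.55.
Relative to (504, 396): Δ = (-163.09, -145.45); |Δ| = √(-163.09² + -145.45²) ≈ 218.53.

≈ 219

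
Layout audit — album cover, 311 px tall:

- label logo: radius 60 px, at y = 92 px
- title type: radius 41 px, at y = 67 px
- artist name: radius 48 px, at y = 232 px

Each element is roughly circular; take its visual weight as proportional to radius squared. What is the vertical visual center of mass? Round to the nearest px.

r² weights: label logo 60² = 3600, title type 41² = 1681, artist name 48² = 2304. Total = 7585.
Σw·y = 3600·92 + 1681·67 + 2304·232 = 978355, so ȳ = 978355/7585 ≈ 128.99.

y ≈ 129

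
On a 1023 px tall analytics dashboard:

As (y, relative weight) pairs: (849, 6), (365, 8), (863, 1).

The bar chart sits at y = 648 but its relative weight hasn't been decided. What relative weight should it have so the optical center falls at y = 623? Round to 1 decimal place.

w ≈ 18.7

Fixed elements: Σw = 6 + 8 + 1 = 15, Σw·y = 6·849 + 8·365 + 1·863 = 8877.
Set Σw·y/Σw = 623: (8877 + 648w) = 623·(15 + w).
So w = (623·15 − 8877)/(648 − 623) = 468/25 ≈ 18.72.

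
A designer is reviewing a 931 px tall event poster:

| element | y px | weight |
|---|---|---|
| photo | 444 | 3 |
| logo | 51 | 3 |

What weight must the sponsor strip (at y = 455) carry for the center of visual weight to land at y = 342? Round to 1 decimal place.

Fixed elements: Σw = 3 + 3 = 6, Σw·y = 3·444 + 3·51 = 1485.
For the centroid to hit 342: (1485 + w·455) / (6 + w) = 342.
Rearranging, w·(455 − 342) = 342·6 − 1485 = 567, so w ≈ 567/113 = 5.02.

w ≈ 5.0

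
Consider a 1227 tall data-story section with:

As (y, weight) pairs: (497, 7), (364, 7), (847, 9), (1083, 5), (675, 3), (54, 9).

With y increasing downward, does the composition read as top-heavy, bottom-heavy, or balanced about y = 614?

top-heavy

Σw = 7 + 7 + 9 + 5 + 3 + 9 = 40.
y: moment 21576 / weight 40 ≈ 539.40
539.4 vs midline 614 → top-heavy.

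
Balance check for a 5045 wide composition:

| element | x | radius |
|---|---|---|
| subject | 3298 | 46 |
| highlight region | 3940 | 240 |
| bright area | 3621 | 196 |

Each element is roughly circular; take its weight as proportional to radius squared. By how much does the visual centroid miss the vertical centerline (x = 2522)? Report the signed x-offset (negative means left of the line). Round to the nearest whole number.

Weights ∝ r²: subject 46² = 2116, highlight region 240² = 57600, bright area 196² = 38416; Σw = 98132.
x-moment: 2116·3298 + 57600·3940 + 38416·3621 = 373026904; centroid 373026904/98132 ≈ 3801.28.
Offset from x = 2522: 3801.28 − 2522 ≈ 1279.28.

≈ 1279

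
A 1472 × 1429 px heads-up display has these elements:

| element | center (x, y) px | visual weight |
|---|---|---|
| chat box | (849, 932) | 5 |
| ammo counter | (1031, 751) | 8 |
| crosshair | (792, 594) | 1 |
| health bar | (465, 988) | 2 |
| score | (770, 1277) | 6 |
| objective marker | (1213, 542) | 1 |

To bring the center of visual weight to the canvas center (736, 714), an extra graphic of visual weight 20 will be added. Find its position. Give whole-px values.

After adding the extra graphic, total weight = 5 + 8 + 1 + 2 + 6 + 1 + 20 = 43.
x: target moment 43×736 = 31648; current 5·849 + 8·1031 + 1·792 + 2·465 + 6·770 + 1·1213 = 20048; the extra graphic supplies 11600, so x = 11600/20 ≈ 580.00.
y: target moment 43×714 = 30702; current 5·932 + 8·751 + 1·594 + 2·988 + 6·1277 + 1·542 = 21442; the extra graphic supplies 9260, so y = 9260/20 ≈ 463.00.

(580, 463)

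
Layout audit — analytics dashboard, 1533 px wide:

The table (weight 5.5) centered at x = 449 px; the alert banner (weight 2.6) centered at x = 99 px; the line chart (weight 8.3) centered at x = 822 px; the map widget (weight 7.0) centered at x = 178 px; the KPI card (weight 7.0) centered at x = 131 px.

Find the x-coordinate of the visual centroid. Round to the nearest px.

Weights sum to 5.5 + 2.6 + 8.3 + 7.0 + 7.0 = 30.4.
Σw·x = 5.5·449 + 2.6·99 + 8.3·822 + 7.0·178 + 7.0·131 = 11712.5, so x̄ = 11712.5/30.4 ≈ 385.28.

x ≈ 385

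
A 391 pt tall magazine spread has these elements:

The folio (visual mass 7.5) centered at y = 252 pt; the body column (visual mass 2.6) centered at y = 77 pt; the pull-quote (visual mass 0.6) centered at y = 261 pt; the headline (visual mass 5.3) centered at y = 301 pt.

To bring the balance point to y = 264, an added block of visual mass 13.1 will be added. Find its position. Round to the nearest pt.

y ≈ 293

New total weight: (7.5 + 2.6 + 0.6 + 5.3) + 13.1 = 29.1.
y: need Σw·y = 29.1·264 = 7682.4. Existing = 7.5·252 + 2.6·77 + 0.6·261 + 5.3·301 = 3842.1. Remainder 3840.3 / 13.1 ≈ 293.15.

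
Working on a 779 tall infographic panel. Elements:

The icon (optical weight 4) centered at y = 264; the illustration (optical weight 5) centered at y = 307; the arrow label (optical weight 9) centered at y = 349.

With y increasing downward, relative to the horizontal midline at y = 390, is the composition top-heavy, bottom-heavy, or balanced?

Total weight = 4 + 5 + 9 = 18.
y: (4·264 + 5·307 + 9·349) / 18 = 5732 / 18 ≈ 318.44
318.4 lies above (smaller y than) the midline 390, so the layout is top-heavy.

top-heavy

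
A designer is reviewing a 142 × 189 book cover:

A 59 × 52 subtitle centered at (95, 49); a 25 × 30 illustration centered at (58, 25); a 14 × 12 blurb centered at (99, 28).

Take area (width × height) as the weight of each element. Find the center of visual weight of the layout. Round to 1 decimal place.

Areas: subtitle 59·52 = 3068, illustration 25·30 = 750, blurb 14·12 = 168. Total weight = 3986.
x-moment: 3068·95 + 750·58 + 168·99 = 351592; centroid 351592/3986 ≈ 88.21.
y-moment: 3068·49 + 750·25 + 168·28 = 173786; centroid 173786/3986 ≈ 43.60.

(88.2, 43.6)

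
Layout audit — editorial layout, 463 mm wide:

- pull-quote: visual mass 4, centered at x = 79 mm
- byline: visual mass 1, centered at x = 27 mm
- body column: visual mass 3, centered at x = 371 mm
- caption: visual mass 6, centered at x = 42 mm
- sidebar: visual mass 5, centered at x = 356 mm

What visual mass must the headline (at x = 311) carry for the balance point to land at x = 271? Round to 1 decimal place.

Fixed elements: Σw = 4 + 1 + 3 + 6 + 5 = 19, Σw·x = 4·79 + 1·27 + 3·371 + 6·42 + 5·356 = 3488.
Set Σw·x/Σw = 271: (3488 + 311w) = 271·(19 + w).
Solving: w = (271·19 − 3488) / (311 − 271) = 1661 / 40 ≈ 41.53.

w ≈ 41.5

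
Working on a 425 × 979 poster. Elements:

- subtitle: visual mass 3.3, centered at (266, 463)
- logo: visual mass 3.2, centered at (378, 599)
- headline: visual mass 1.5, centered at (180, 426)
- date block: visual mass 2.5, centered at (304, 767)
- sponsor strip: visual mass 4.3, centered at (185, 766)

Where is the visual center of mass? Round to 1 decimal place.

(264.4, 628.0)

Total weight = 3.3 + 3.2 + 1.5 + 2.5 + 4.3 = 14.8.
Σw·x = 3.3·266 + 3.2·378 + 1.5·180 + 2.5·304 + 4.3·185 = 3912.9, so x̄ = 3912.9/14.8 ≈ 264.39.
Σw·y = 3.3·463 + 3.2·599 + 1.5·426 + 2.5·767 + 4.3·766 = 9295.0, so ȳ = 9295.0/14.8 ≈ 628.04.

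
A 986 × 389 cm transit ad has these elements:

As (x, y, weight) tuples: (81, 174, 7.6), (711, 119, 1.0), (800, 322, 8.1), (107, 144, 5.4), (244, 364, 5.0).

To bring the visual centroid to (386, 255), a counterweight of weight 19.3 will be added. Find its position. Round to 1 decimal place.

(430.4, 268.6)

New total weight: (7.6 + 1.0 + 8.1 + 5.4 + 5.0) + 19.3 = 46.4.
x: need Σw·x = 46.4·386 = 17910.4. Existing = 7.6·81 + 1.0·711 + 8.1·800 + 5.4·107 + 5.0·244 = 9604.4. Remainder 8306.0 / 19.3 ≈ 430.36.
y: need Σw·y = 46.4·255 = 11832.0. Existing = 7.6·174 + 1.0·119 + 8.1·322 + 5.4·144 + 5.0·364 = 6647.2. Remainder 5184.8 / 19.3 ≈ 268.64.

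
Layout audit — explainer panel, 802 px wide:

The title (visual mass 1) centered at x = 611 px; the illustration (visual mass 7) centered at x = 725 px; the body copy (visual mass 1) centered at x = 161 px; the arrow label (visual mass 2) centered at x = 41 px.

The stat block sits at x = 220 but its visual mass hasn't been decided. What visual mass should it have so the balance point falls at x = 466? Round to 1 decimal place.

w ≈ 3.3

Known weights sum to 1 + 7 + 1 + 2 = 11; their moment is 1·611 + 7·725 + 1·161 + 2·41 = 5929.
Balance at x = 466 requires (5929 + w·220) / (11 + w) = 466.
So w = (466·11 − 5929)/(220 − 466) = -803/-246 ≈ 3.26.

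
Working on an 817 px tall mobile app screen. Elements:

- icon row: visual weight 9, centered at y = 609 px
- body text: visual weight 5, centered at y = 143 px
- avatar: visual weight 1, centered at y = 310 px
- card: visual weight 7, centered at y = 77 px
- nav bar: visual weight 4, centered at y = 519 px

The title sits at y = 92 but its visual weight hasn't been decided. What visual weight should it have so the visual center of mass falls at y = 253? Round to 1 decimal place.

w ≈ 15.8

Existing Σw = 26 (9 + 5 + 1 + 7 + 4); existing moment 9·609 + 5·143 + 1·310 + 7·77 + 4·519 = 9121.
For the centroid to hit 253: (9121 + w·92) / (26 + w) = 253.
So w = (253·26 − 9121)/(92 − 253) = -2543/-161 ≈ 15.80.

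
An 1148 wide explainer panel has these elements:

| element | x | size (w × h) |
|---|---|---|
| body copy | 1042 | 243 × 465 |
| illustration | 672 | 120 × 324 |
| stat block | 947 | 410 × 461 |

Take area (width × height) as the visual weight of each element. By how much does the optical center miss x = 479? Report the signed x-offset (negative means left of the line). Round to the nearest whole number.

Areas: body copy 243·465 = 112995, illustration 120·324 = 38880, stat block 410·461 = 189010. Total weight = 340885.
x-moment: 112995·1042 + 38880·672 + 189010·947 = 322860620; centroid 322860620/340885 ≈ 947.12.
Difference: 947.12 − 479 ≈ 468.12.

≈ 468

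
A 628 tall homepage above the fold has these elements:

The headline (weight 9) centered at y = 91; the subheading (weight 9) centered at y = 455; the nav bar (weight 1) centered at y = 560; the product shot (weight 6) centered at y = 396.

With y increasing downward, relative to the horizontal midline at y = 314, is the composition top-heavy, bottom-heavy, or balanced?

Σw = 9 + 9 + 1 + 6 = 25.
Σw·y = 9·91 + 9·455 + 1·560 + 6·396 = 7850, so ȳ = 7850/25 ≈ 314.00.
The centroid 314.00 matches the midline at 314, so the layout is balanced.

balanced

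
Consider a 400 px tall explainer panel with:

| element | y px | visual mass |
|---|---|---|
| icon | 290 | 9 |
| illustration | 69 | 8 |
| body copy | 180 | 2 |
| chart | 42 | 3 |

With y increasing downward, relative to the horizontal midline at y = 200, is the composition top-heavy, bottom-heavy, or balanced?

top-heavy

Total weight = 9 + 8 + 2 + 3 = 22.
y: (9·290 + 8·69 + 2·180 + 3·42) / 22 = 3648 / 22 ≈ 165.82
165.8 vs midline 200 → top-heavy.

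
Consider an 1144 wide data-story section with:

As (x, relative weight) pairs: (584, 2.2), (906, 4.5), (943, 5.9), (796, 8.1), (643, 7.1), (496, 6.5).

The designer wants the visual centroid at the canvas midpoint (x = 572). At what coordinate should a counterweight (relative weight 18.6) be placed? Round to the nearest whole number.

x ≈ 274

New total weight: (2.2 + 4.5 + 5.9 + 8.1 + 7.1 + 6.5) + 18.6 = 52.9.
x: need Σw·x = 52.9·572 = 30258.8. Existing = 2.2·584 + 4.5·906 + 5.9·943 + 8.1·796 + 7.1·643 + 6.5·496 = 25162.4. Remainder 5096.4 / 18.6 ≈ 274.00.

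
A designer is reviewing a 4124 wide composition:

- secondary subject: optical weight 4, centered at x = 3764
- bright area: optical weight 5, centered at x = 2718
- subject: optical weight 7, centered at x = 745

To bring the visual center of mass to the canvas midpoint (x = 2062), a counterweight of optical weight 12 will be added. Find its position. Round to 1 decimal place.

x ≈ 1989.6

With the counterweight, Σw becomes 4 + 5 + 7 + 12 = 28.
Along x: (33861 + 12·x) / 28 = 2062 (existing moment 4·3764 + 5·2718 + 7·745 = 33861) ⇒ x = (57736 − 33861) / 12 ≈ 1989.58.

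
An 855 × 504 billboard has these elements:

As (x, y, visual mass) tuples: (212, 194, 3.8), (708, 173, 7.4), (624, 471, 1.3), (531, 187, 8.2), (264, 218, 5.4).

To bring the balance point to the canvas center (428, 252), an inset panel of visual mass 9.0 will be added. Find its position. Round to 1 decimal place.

(265.2, 389.4)

After adding the inset panel, total weight = 3.8 + 7.4 + 1.3 + 8.2 + 5.4 + 9.0 = 35.1.
x: need Σw·x = 35.1·428 = 15022.8. Existing = 3.8·212 + 7.4·708 + 1.3·624 + 8.2·531 + 5.4·264 = 12635.8. Remainder 2387.0 / 9.0 ≈ 265.22.
y: need Σw·y = 35.1·252 = 8845.2. Existing = 3.8·194 + 7.4·173 + 1.3·471 + 8.2·187 + 5.4·218 = 5340.3. Remainder 3504.9 / 9.0 ≈ 389.43.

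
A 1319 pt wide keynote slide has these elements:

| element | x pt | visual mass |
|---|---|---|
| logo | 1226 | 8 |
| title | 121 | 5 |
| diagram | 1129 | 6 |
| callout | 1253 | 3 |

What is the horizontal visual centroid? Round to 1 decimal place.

x ≈ 952.1

Σw = 8 + 5 + 6 + 3 = 22.
x: (8·1226 + 5·121 + 6·1129 + 3·1253) / 22 = 20946 / 22 ≈ 952.09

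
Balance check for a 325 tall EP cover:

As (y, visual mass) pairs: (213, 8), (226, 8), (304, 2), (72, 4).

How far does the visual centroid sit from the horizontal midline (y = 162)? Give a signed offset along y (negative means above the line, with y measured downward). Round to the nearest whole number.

≈ 38

Total weight = 8 + 8 + 2 + 4 = 22.
Σw·y = 8·213 + 8·226 + 2·304 + 4·72 = 4408, so ȳ = 4408/22 ≈ 200.36.
Against y = 162, that's 200.36 − 162 = 38.36.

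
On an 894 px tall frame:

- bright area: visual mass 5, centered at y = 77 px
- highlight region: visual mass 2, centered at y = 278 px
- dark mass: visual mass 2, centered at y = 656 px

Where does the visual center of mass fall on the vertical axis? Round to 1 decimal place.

Weights sum to 5 + 2 + 2 = 9.
y: (5·77 + 2·278 + 2·656) / 9 = 2253 / 9 ≈ 250.33

y ≈ 250.3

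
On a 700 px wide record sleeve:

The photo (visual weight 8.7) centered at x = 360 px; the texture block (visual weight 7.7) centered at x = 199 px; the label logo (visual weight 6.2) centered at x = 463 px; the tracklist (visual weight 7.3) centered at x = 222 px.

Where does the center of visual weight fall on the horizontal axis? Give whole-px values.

x ≈ 306

Total weight = 8.7 + 7.7 + 6.2 + 7.3 = 29.9.
Σw·x = 8.7·360 + 7.7·199 + 6.2·463 + 7.3·222 = 9155.5, so x̄ = 9155.5/29.9 ≈ 306.20.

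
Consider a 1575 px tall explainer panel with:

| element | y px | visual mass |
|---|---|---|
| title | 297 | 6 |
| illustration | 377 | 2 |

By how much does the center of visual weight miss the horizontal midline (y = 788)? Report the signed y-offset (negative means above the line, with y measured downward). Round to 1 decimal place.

Total weight = 6 + 2 = 8.
y: (6·297 + 2·377) / 8 = 2536 / 8 ≈ 317.00
Against y = 788, that's 317.00 − 788 = -471.00.

≈ -471.0 px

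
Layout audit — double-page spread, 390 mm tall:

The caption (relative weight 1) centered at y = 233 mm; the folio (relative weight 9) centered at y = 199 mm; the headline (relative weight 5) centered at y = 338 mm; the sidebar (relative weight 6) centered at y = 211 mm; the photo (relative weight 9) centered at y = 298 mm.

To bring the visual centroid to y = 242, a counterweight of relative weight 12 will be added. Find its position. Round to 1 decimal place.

y ≈ 208.5

With the counterweight, Σw becomes 1 + 9 + 5 + 6 + 9 + 12 = 42.
y: need Σw·y = 42·242 = 10164. Existing = 1·233 + 9·199 + 5·338 + 6·211 + 9·298 = 7662. Remainder 2502 / 12 ≈ 208.50.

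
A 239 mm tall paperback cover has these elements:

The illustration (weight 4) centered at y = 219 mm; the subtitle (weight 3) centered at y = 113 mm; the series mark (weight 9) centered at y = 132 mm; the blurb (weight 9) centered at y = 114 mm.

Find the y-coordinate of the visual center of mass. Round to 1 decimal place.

y ≈ 137.2

Total weight = 4 + 3 + 9 + 9 = 25.
Σw·y = 4·219 + 3·113 + 9·132 + 9·114 = 3429, so ȳ = 3429/25 ≈ 137.16.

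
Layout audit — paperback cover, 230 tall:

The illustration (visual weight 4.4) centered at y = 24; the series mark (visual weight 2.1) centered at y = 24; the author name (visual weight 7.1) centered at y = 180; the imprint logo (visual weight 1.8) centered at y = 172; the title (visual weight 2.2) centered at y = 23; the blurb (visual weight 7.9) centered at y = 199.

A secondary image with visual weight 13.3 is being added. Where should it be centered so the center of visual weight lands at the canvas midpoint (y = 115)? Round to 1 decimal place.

y ≈ 82.4

With the secondary image, Σw becomes 4.4 + 2.1 + 7.1 + 1.8 + 2.2 + 7.9 + 13.3 = 38.8.
y: target moment 38.8×115 = 4462.0; current 4.4·24 + 2.1·24 + 7.1·180 + 1.8·172 + 2.2·23 + 7.9·199 = 3366.3; the secondary image supplies 1095.7, so y = 1095.7/13.3 ≈ 82.38.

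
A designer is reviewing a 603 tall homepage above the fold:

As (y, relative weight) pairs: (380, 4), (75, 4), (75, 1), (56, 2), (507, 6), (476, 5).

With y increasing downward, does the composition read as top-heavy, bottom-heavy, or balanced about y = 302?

Σw = 4 + 4 + 1 + 2 + 6 + 5 = 22.
y: moment 7429 / weight 22 ≈ 337.68
337.7 vs midline 302 → bottom-heavy.

bottom-heavy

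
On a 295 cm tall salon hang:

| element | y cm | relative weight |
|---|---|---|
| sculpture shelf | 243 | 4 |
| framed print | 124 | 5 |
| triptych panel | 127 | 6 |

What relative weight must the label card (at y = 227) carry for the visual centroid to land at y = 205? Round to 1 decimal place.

w ≈ 32.8

Fixed elements: Σw = 4 + 5 + 6 = 15, Σw·y = 4·243 + 5·124 + 6·127 = 2354.
Balance at y = 205 requires (2354 + w·227) / (15 + w) = 205.
Rearranging, w·(227 − 205) = 205·15 − 2354 = 721, so w ≈ 721/22 = 32.77.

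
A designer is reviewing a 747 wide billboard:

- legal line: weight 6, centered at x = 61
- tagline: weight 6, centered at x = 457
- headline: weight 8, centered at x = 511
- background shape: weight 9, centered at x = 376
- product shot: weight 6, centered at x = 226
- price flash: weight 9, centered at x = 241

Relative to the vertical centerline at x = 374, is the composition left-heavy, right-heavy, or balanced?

Total weight = 6 + 6 + 8 + 9 + 6 + 9 = 44.
Σw·x = 6·61 + 6·457 + 8·511 + 9·376 + 6·226 + 9·241 = 14105, so x̄ = 14105/44 ≈ 320.57.
320.6 vs midline 374 → left-heavy.

left-heavy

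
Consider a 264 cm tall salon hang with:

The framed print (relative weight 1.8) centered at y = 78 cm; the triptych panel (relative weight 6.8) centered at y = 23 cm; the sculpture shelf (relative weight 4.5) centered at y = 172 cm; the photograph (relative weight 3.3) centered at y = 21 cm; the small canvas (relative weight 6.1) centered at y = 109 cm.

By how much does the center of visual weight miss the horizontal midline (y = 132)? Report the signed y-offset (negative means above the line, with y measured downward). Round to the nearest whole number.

Weights sum to 1.8 + 6.8 + 4.5 + 3.3 + 6.1 = 22.5.
y: (1.8·78 + 6.8·23 + 4.5·172 + 3.3·21 + 6.1·109) / 22.5 = 1805.0 / 22.5 ≈ 80.22
Offset from y = 132: 80.22 − 132 ≈ -51.78.

≈ -52 cm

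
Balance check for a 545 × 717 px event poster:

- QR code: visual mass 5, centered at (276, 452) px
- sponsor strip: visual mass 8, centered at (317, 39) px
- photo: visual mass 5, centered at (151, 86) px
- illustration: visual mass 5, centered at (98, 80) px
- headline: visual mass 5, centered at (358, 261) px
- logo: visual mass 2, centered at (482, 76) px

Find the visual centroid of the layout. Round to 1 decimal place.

(263.8, 162.0)

Total weight = 5 + 8 + 5 + 5 + 5 + 2 = 30.
x: (5·276 + 8·317 + 5·151 + 5·98 + 5·358 + 2·482) / 30 = 7915 / 30 ≈ 263.83
y: (5·452 + 8·39 + 5·86 + 5·80 + 5·261 + 2·76) / 30 = 4859 / 30 ≈ 161.97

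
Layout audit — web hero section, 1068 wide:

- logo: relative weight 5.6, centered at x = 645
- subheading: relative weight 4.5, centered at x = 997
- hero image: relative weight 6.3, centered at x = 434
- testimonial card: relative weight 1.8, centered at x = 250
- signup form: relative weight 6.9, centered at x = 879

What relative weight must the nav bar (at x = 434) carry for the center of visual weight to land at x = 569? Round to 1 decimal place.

w ≈ 22.7

Existing Σw = 25.1 (5.6 + 4.5 + 6.3 + 1.8 + 6.9); existing moment 5.6·645 + 4.5·997 + 6.3·434 + 1.8·250 + 6.9·879 = 17347.8.
Set Σw·x/Σw = 569: (17347.8 + 434w) = 569·(25.1 + w).
Solving: w = (569·25.1 − 17347.8) / (434 − 569) = -3065.9 / -135 ≈ 22.71.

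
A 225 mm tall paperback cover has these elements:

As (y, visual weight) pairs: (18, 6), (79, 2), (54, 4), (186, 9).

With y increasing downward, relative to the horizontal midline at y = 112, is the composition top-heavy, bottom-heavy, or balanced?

Total weight = 6 + 2 + 4 + 9 = 21.
y: (6·18 + 2·79 + 4·54 + 9·186) / 21 = 2156 / 21 ≈ 102.67
102.7 lies above (smaller y than) the midline 112, so the layout is top-heavy.

top-heavy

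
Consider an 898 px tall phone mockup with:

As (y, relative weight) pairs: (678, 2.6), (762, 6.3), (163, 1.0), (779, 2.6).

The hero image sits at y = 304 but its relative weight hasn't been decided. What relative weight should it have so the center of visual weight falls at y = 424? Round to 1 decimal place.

w ≈ 28.8

Fixed elements: Σw = 2.6 + 6.3 + 1.0 + 2.6 = 12.5, Σw·y = 2.6·678 + 6.3·762 + 1.0·163 + 2.6·779 = 8751.8.
Set Σw·y/Σw = 424: (8751.8 + 304w) = 424·(12.5 + w).
Solving: w = (424·12.5 − 8751.8) / (304 − 424) = -3451.8 / -120 ≈ 28.76.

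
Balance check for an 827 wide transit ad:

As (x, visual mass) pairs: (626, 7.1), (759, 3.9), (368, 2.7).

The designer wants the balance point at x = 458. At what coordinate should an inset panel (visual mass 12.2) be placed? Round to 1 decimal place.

With the inset panel, Σw becomes 7.1 + 3.9 + 2.7 + 12.2 = 25.9.
x: target moment 25.9×458 = 11862.2; current 7.1·626 + 3.9·759 + 2.7·368 = 8398.3; the inset panel supplies 3463.9, so x = 3463.9/12.2 ≈ 283.93.

x ≈ 283.9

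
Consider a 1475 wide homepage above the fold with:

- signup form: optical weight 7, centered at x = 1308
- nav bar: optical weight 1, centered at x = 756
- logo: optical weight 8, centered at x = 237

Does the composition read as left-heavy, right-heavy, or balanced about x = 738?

Weights sum to 7 + 1 + 8 = 16.
Σw·x = 7·1308 + 1·756 + 8·237 = 11808, so x̄ = 11808/16 ≈ 738.00.
738.00 = 738 exactly: balanced.

balanced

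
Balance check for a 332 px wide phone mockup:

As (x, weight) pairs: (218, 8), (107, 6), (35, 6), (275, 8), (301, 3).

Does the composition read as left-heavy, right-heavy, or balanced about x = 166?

Weights sum to 8 + 6 + 6 + 8 + 3 = 31.
x: (8·218 + 6·107 + 6·35 + 8·275 + 3·301) / 31 = 5699 / 31 ≈ 183.84
Since 183.8 is right of 166, the composition reads right-heavy.

right-heavy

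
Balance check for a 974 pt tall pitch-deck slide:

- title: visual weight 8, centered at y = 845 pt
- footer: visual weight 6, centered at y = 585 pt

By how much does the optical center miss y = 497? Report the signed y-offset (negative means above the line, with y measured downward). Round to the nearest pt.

≈ 237 pt

Weights sum to 8 + 6 = 14.
y: (8·845 + 6·585) / 14 = 10270 / 14 ≈ 733.57
Offset from y = 497: 733.57 − 497 ≈ 236.57.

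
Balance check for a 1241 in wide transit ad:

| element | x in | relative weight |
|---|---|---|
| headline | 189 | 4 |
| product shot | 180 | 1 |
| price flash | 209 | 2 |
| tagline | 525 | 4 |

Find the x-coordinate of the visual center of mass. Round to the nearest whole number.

Σw = 4 + 1 + 2 + 4 = 11.
Σw·x = 4·189 + 1·180 + 2·209 + 4·525 = 3454, so x̄ = 3454/11 ≈ 314.00.

x ≈ 314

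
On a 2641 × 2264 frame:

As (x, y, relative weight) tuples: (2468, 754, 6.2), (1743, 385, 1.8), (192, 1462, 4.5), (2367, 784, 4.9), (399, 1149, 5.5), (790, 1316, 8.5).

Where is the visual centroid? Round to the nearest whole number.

Σw = 6.2 + 1.8 + 4.5 + 4.9 + 5.5 + 8.5 = 31.4.
Σw·x = 39810.8; x̄ = 39810.8/31.4 ≈ 1267.86.
y: moment 33293.9 / weight 31.4 ≈ 1060.32

(1268, 1060)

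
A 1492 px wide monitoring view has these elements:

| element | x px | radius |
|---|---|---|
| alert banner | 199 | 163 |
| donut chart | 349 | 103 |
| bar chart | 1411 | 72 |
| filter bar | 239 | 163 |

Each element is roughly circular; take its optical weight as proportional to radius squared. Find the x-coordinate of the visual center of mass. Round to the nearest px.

x ≈ 329

r² weights: alert banner 163² = 26569, donut chart 103² = 10609, bar chart 72² = 5184, filter bar 163² = 26569. Total = 68931.
x-moment: 26569·199 + 10609·349 + 5184·1411 + 26569·239 = 22654387; centroid 22654387/68931 ≈ 328.65.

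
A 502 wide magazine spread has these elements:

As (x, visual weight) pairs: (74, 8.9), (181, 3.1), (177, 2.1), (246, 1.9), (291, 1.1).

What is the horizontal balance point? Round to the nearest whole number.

Σw = 8.9 + 3.1 + 2.1 + 1.9 + 1.1 = 17.1.
x: (8.9·74 + 3.1·181 + 2.1·177 + 1.9·246 + 1.1·291) / 17.1 = 2378.9 / 17.1 ≈ 139.12

x ≈ 139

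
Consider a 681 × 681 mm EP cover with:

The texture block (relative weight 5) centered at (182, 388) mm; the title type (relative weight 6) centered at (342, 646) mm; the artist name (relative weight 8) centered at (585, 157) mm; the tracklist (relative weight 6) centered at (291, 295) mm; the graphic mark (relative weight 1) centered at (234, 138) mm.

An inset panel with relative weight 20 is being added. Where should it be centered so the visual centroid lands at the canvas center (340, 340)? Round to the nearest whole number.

(301, 333)

After adding the inset panel, total weight = 5 + 6 + 8 + 6 + 1 + 20 = 46.
x: target moment 46×340 = 15640; current 5·182 + 6·342 + 8·585 + 6·291 + 1·234 = 9622; the inset panel supplies 6018, so x = 6018/20 ≈ 300.90.
y: target moment 46×340 = 15640; current 5·388 + 6·646 + 8·157 + 6·295 + 1·138 = 8980; the inset panel supplies 6660, so y = 6660/20 ≈ 333.00.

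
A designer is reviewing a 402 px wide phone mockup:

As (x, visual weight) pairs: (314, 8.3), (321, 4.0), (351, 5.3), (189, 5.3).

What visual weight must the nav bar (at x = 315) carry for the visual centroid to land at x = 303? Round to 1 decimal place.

w ≈ 15.5

Fixed elements: Σw = 8.3 + 4.0 + 5.3 + 5.3 = 22.9, Σw·x = 8.3·314 + 4.0·321 + 5.3·351 + 5.3·189 = 6752.2.
Set Σw·x/Σw = 303: (6752.2 + 315w) = 303·(22.9 + w).
Solving: w = (303·22.9 − 6752.2) / (315 − 303) = 186.5 / 12 ≈ 15.54.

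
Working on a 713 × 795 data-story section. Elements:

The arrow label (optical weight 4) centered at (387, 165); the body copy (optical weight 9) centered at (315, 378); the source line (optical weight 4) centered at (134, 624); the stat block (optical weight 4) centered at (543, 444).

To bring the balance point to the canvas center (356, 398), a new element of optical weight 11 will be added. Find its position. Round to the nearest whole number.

(391, 400)

After adding the new element, total weight = 4 + 9 + 4 + 4 + 11 = 32.
x: target moment 32×356 = 11392; current 4·387 + 9·315 + 4·134 + 4·543 = 7091; the new element supplies 4301, so x = 4301/11 ≈ 391.00.
y: target moment 32×398 = 12736; current 4·165 + 9·378 + 4·624 + 4·444 = 8334; the new element supplies 4402, so y = 4402/11 ≈ 400.18.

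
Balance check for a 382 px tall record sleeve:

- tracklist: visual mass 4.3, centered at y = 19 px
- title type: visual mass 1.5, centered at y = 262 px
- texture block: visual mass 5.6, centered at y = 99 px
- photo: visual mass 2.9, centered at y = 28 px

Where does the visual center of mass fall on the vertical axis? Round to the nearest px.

y ≈ 78

Σw = 4.3 + 1.5 + 5.6 + 2.9 = 14.3.
y: (4.3·19 + 1.5·262 + 5.6·99 + 2.9·28) / 14.3 = 1110.3 / 14.3 ≈ 77.64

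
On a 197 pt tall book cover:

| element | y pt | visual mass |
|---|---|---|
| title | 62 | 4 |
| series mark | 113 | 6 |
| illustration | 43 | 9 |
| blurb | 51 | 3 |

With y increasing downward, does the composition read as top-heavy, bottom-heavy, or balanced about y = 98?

Total weight = 4 + 6 + 9 + 3 = 22.
Σw·y = 4·62 + 6·113 + 9·43 + 3·51 = 1466, so ȳ = 1466/22 ≈ 66.64.
Since 66.6 is above (smaller y than) 98, the composition reads top-heavy.

top-heavy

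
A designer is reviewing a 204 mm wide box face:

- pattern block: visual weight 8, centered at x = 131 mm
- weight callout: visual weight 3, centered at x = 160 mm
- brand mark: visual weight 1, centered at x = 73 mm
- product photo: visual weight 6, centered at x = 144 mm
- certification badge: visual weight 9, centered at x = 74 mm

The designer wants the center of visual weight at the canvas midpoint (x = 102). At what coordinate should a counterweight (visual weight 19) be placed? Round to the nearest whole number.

New total weight: (8 + 3 + 1 + 6 + 9) + 19 = 46.
x: target moment 46×102 = 4692; current 8·131 + 3·160 + 1·73 + 6·144 + 9·74 = 3131; the counterweight supplies 1561, so x = 1561/19 ≈ 82.16.

x ≈ 82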